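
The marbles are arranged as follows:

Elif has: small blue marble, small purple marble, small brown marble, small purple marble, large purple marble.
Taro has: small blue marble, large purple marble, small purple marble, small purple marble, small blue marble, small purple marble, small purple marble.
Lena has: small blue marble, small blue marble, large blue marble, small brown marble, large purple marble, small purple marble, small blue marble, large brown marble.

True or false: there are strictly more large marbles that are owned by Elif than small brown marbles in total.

False

Count of large marbles owned by Elif: 1.
There are 2 small brown marbles.
The claim requires 1 > 2, which does not hold.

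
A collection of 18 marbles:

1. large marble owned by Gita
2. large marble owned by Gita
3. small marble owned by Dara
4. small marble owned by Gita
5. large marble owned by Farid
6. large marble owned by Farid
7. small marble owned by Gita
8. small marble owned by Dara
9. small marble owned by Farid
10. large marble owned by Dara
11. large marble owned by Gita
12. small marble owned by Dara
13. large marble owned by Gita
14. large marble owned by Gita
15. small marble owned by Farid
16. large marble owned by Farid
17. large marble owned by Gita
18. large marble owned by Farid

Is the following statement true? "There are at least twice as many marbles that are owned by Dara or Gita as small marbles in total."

marbles owned by Dara or Gita: 12.
small marbles: 7.
The claim requires 12 ≥ 2 × 7 = 14, which does not hold.

False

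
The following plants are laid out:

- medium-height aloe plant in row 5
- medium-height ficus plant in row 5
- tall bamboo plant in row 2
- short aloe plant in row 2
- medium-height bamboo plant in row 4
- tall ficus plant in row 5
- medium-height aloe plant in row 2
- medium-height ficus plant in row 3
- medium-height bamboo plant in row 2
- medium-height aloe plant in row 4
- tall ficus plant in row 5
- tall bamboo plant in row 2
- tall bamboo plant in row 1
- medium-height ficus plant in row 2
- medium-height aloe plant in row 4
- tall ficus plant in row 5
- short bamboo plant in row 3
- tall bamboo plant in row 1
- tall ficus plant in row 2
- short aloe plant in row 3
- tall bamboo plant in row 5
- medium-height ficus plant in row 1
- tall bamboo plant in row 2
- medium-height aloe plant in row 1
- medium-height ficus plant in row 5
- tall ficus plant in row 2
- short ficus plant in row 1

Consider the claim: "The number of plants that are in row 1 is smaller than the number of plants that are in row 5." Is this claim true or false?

plants in row 1: 5.
plants in row 5: 7.
The claim requires 5 < 7, which holds.

True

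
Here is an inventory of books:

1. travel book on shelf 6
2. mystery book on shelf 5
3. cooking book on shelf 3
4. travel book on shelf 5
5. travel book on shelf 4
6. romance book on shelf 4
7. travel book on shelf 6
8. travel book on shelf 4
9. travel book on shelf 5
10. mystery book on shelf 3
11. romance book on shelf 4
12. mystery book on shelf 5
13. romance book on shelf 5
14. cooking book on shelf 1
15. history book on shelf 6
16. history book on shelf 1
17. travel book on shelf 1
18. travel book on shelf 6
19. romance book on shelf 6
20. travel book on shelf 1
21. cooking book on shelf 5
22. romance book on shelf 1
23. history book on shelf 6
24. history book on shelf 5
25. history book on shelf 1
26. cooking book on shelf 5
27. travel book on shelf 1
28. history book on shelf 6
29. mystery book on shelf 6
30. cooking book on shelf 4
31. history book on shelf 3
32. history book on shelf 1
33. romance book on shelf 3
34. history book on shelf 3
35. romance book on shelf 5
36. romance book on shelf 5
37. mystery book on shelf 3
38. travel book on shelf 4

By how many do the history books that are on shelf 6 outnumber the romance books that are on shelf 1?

history books on shelf 6: 3.
romance books on shelf 1: 1.
3 − 1 = 2.

2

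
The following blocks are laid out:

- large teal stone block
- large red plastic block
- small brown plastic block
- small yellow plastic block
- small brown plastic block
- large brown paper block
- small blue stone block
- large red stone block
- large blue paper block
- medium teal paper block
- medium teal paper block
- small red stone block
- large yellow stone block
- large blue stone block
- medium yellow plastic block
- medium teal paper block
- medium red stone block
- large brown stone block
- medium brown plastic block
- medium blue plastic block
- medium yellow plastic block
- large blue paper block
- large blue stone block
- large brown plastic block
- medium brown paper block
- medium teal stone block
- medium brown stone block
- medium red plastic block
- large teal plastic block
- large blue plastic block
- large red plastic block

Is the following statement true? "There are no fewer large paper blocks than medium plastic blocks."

There are 3 large paper blocks.
There are 5 medium plastic blocks.
The claim requires 3 ≥ 5, which does not hold.

False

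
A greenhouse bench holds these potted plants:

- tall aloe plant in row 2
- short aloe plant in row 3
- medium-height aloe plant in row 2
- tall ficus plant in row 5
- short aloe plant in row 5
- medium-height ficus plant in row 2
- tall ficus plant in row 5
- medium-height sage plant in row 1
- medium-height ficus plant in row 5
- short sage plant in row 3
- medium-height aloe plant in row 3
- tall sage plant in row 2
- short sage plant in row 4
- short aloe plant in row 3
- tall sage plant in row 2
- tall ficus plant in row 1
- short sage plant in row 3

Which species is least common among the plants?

Counts by species: aloe 6, sage 6, ficus 5.
The minimum is 5, held uniquely by ficus.

ficus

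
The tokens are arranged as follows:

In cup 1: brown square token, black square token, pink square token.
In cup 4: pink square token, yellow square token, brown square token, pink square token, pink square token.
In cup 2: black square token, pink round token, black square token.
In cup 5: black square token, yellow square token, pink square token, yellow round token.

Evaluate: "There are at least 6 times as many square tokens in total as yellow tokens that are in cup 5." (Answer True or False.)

There are 13 square tokens.
There are 2 yellow tokens in cup 5.
The claim requires 13 ≥ 6 × 2 = 12, which holds.

True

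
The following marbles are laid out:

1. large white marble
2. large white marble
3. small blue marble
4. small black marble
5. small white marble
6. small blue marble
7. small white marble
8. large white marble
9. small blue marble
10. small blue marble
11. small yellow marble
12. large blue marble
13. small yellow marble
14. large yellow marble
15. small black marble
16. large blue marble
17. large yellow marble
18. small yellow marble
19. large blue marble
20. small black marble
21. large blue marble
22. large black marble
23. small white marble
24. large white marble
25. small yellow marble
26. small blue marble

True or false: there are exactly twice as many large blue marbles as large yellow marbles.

|large blue marbles| = 4.
|large yellow marbles| = 2.
The claim requires 4 = 2 × 2 = 4, which holds.

True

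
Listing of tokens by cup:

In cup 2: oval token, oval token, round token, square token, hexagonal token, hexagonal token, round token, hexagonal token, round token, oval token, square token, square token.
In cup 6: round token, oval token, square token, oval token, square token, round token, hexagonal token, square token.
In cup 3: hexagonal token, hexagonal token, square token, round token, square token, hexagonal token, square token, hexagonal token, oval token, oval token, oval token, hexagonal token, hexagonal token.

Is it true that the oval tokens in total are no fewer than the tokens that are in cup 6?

There are 8 oval tokens.
There are 8 tokens in cup 6.
The claim requires 8 ≥ 8, which holds.

True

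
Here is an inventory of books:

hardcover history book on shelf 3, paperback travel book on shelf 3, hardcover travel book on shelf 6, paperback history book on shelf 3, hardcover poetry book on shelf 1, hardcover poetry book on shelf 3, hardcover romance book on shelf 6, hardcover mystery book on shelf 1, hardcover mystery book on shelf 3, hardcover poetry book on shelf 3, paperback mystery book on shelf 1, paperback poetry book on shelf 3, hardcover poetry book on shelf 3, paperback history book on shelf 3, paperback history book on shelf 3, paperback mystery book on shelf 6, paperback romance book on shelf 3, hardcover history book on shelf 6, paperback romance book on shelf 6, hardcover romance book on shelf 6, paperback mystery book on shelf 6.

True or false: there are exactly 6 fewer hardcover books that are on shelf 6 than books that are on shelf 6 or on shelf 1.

True

There are 4 hardcover books on shelf 6.
There are 10 books on shelf 6 or on shelf 1.
The claim requires 10 − 4 (= 6) to equal 6, which holds.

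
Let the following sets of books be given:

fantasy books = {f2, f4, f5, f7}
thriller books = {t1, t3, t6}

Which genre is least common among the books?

thriller

Counts by genre: fantasy 4, thriller 3.
The minimum is 3, held uniquely by thriller.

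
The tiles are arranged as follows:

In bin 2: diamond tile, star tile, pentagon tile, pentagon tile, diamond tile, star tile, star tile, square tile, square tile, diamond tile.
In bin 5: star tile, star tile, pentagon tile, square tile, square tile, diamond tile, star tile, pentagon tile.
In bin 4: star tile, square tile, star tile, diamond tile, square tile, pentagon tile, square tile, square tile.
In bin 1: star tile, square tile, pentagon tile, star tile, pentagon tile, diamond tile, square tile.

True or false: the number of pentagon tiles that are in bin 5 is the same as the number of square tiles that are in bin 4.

False

|pentagon tiles in bin 5| = 2.
|square tiles in bin 4| = 4.
The claim requires 2 = 4, which does not hold.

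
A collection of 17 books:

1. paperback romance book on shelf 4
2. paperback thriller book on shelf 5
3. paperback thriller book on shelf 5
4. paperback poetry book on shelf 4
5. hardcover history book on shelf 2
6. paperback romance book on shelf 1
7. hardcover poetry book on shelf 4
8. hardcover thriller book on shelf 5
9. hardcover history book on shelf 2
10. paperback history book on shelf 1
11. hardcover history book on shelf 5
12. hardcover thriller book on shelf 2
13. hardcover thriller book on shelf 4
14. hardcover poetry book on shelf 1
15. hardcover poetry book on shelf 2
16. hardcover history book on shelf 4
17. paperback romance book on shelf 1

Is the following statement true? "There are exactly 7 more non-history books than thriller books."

There are 12 non-history books.
There are 5 thriller books.
The claim requires 12 − 5 (= 7) to equal 7, which holds.

True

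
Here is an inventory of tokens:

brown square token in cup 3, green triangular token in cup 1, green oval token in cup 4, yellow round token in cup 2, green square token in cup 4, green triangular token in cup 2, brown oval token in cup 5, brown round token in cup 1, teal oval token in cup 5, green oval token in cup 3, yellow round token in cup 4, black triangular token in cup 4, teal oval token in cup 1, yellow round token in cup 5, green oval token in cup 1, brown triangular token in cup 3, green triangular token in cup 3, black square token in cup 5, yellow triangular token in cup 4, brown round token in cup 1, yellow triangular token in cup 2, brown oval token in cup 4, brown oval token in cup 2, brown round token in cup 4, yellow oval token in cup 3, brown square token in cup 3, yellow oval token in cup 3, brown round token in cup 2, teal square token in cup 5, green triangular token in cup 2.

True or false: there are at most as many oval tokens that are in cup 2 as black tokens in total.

True

There is 1 oval token in cup 2.
There are 2 black tokens.
The claim requires 1 ≤ 2, which holds.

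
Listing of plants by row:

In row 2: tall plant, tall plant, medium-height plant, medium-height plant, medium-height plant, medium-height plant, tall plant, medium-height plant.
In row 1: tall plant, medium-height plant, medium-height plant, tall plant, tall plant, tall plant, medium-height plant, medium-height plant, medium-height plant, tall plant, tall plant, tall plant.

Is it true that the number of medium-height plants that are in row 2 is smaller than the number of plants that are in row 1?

True

There are 5 medium-height plants in row 2.
There are 12 plants in row 1.
The claim requires 5 < 12, which holds.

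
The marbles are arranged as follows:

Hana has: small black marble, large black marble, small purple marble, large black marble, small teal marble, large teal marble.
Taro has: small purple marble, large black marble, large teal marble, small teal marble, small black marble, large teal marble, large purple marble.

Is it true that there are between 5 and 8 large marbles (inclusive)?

True

|large marbles| = 7.
The claim requires 5 ≤ 7 ≤ 8, which holds.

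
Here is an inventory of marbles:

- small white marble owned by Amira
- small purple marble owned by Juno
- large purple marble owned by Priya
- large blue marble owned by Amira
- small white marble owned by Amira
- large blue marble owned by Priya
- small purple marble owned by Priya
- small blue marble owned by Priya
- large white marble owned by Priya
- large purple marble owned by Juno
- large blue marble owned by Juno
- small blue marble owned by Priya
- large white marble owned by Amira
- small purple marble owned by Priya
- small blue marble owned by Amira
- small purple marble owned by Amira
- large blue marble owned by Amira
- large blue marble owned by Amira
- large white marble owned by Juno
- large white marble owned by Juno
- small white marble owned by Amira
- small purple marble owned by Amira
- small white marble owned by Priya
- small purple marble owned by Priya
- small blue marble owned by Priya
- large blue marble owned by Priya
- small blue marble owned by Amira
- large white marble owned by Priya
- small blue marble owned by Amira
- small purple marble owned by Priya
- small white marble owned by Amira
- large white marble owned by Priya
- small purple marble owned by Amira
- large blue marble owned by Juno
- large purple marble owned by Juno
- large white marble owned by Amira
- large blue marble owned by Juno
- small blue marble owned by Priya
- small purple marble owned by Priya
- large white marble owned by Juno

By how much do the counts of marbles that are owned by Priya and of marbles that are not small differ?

marbles owned by Priya: 16. marbles that are not small: 19.
|16 − 19| = 19 − 16 = 3.

3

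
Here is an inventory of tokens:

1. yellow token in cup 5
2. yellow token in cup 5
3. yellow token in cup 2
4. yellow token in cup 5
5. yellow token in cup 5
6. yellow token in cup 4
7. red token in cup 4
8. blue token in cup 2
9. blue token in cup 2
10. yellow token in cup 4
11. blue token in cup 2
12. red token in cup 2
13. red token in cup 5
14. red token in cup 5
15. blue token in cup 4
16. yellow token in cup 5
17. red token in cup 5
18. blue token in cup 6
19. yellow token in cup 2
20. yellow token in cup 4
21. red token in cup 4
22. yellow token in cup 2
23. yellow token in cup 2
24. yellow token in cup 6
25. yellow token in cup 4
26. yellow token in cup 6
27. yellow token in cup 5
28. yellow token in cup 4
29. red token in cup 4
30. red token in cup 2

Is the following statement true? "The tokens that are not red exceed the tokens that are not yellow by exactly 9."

tokens that are not red: 22.
tokens that are not yellow: 13.
The claim requires 22 − 13 (= 9) to equal 9, which holds.

True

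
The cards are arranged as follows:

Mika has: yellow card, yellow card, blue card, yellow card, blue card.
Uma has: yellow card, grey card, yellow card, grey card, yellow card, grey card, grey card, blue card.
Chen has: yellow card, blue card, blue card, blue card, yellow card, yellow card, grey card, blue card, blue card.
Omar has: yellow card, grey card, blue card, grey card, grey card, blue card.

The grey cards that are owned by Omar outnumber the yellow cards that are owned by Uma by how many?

0

grey cards owned by Omar: 3.
yellow cards owned by Uma: 3.
3 − 3 = 0.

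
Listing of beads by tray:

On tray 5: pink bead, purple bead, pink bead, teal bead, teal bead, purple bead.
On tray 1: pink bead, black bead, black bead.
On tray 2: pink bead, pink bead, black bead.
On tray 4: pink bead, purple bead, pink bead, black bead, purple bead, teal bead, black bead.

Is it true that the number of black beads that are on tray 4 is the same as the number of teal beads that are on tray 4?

False

black beads on tray 4: 2.
teal beads on tray 4: 1.
The claim requires 2 = 1, which does not hold.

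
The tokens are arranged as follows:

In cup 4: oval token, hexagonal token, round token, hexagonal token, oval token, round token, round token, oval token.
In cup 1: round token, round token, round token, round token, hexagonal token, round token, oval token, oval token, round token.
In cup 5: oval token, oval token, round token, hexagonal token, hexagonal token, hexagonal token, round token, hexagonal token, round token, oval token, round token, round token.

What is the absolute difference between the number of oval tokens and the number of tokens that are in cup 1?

1

oval tokens: 8. tokens in cup 1: 9.
|8 − 9| = 9 − 8 = 1.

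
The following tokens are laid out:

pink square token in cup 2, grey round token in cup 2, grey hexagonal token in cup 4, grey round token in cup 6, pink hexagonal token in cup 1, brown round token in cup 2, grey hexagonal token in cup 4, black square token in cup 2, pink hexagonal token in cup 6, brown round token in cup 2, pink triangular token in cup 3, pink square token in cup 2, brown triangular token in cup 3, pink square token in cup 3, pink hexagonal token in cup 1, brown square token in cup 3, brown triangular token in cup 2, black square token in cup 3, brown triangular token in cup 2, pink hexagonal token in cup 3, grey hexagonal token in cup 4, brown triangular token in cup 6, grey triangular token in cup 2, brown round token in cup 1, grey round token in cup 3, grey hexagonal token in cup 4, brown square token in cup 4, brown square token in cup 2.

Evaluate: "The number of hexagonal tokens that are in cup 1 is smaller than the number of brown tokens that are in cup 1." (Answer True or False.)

|hexagonal tokens in cup 1| = 2.
|brown tokens in cup 1| = 1.
The claim requires 2 < 1, which does not hold.

False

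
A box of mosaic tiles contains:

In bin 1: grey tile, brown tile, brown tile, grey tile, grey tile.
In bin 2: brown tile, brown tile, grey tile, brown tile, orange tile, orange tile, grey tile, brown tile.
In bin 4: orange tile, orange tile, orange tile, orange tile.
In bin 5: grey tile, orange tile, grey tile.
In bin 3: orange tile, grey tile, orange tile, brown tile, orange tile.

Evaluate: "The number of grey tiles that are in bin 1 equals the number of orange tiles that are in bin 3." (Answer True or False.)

True

|grey tiles in bin 1| = 3.
|orange tiles in bin 3| = 3.
The claim requires 3 = 3, which holds.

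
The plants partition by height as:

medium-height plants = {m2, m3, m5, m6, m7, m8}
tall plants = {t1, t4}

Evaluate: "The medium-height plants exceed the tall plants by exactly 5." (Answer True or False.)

False

|medium-height plants| = 6.
|tall plants| = 2.
The claim requires 6 − 2 (= 4) to equal 5, which does not hold.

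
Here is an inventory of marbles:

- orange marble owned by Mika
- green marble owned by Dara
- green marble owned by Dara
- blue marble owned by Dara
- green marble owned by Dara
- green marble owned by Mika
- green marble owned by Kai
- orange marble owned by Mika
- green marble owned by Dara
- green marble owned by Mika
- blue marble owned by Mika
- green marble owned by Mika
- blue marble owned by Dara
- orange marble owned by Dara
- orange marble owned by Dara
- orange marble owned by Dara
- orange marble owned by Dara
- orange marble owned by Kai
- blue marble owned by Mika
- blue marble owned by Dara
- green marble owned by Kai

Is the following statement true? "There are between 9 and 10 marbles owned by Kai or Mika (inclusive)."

True

marbles owned by Kai or Mika: 10.
The claim requires 9 ≤ 10 ≤ 10, which holds.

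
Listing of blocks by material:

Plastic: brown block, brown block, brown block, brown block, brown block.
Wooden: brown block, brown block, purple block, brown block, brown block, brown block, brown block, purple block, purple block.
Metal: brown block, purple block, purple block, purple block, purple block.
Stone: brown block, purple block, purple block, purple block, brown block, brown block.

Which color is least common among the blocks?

purple

Counts by color: brown 15, purple 10.
The minimum is 10, held uniquely by purple.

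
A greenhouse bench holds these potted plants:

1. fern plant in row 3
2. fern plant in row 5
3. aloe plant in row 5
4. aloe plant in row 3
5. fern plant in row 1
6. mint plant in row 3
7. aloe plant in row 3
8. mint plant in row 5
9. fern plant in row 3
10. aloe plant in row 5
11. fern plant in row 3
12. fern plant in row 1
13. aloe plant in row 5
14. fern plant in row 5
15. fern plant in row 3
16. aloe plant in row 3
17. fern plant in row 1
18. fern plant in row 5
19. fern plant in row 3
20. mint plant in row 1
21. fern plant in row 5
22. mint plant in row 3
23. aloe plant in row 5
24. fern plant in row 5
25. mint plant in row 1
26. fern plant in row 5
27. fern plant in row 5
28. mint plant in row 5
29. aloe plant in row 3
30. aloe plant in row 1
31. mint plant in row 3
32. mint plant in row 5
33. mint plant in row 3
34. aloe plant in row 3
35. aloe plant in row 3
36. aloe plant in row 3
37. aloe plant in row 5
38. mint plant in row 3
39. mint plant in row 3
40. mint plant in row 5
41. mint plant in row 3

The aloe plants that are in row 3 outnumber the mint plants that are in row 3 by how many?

aloe plants in row 3: 7.
mint plants in row 3: 7.
7 − 7 = 0.

0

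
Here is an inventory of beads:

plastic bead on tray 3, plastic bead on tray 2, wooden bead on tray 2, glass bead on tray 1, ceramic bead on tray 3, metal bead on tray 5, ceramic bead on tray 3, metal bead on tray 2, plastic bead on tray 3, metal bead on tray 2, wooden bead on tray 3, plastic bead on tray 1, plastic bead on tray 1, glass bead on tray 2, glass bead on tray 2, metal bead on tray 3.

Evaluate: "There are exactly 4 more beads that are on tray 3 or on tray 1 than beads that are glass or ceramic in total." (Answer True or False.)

There are 9 beads on tray 3 or on tray 1.
There are 5 beads that are glass or ceramic.
The claim requires 9 − 5 (= 4) to equal 4, which holds.

True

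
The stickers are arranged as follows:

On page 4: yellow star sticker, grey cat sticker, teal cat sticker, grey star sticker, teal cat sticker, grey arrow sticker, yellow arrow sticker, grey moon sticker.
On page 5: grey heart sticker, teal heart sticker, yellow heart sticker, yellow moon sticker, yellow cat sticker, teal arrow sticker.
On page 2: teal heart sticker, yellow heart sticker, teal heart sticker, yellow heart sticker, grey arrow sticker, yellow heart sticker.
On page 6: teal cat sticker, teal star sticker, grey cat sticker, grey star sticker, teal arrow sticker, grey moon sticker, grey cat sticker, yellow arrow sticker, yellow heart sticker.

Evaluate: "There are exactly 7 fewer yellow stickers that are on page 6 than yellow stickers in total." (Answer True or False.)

There are 2 yellow stickers on page 6.
There are 10 yellow stickers.
The claim requires 10 − 2 (= 8) to equal 7, which does not hold.

False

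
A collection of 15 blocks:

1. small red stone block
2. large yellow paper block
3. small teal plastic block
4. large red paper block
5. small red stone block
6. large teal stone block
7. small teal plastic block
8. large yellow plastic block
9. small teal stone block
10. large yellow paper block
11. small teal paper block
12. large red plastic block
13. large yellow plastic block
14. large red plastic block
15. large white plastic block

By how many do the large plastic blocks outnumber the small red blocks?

large plastic blocks: 5.
small red blocks: 2.
5 − 2 = 3.

3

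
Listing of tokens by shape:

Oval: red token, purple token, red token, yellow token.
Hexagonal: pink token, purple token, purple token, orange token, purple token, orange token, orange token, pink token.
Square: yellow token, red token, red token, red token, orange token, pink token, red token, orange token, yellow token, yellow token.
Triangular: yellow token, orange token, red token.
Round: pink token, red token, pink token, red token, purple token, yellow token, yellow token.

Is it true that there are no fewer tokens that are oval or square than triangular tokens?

True

tokens that are oval or square: 14.
triangular tokens: 3.
The claim requires 14 ≥ 3, which holds.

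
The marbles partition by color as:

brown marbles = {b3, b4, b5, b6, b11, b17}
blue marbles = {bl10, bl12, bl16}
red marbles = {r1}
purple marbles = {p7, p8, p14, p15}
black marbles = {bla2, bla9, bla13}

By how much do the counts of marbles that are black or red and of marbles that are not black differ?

10

marbles that are black or red: 4. marbles that are not black: 14.
|4 − 14| = 14 − 4 = 10.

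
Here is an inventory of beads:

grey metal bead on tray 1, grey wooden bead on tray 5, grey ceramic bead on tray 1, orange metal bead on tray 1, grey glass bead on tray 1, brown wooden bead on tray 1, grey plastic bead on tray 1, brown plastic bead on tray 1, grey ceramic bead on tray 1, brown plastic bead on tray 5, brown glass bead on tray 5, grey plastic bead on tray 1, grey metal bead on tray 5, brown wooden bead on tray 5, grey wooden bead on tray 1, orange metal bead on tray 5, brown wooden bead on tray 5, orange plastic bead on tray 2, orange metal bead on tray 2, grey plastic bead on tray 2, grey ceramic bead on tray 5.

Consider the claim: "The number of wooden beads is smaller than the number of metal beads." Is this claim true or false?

wooden beads: 5.
metal beads: 5.
The claim requires 5 < 5, which does not hold.

False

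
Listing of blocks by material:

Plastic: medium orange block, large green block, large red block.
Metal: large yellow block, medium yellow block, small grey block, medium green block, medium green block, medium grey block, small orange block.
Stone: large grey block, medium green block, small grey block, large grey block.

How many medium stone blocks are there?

1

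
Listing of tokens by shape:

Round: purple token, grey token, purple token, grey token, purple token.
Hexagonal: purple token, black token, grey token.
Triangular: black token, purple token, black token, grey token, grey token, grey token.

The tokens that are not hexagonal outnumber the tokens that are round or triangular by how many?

0

tokens that are not hexagonal: 11.
tokens that are round or triangular: 11.
11 − 11 = 0.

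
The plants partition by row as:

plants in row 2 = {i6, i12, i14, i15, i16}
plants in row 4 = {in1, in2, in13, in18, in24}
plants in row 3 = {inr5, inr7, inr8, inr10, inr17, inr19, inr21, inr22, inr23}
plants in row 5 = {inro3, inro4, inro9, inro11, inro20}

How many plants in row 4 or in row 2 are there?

in row 2: 5; in row 4: 5; together 5 + 5 = 10.

10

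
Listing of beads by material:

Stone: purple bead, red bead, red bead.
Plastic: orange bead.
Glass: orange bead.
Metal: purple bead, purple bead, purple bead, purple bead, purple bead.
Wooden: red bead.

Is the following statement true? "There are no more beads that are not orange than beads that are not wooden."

True

|beads that are not orange| = 9.
|beads that are not wooden| = 10.
The claim requires 9 ≤ 10, which holds.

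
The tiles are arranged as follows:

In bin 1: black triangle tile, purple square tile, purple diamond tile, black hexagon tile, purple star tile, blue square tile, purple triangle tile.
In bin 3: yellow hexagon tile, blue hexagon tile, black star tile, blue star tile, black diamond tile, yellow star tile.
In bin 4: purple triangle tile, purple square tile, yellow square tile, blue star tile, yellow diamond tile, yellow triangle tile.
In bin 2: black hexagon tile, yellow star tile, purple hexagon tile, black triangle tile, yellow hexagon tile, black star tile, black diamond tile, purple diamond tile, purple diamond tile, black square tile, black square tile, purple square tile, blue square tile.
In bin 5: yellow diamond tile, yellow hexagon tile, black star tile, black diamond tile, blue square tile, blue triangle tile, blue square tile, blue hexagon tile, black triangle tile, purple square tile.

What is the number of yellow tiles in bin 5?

2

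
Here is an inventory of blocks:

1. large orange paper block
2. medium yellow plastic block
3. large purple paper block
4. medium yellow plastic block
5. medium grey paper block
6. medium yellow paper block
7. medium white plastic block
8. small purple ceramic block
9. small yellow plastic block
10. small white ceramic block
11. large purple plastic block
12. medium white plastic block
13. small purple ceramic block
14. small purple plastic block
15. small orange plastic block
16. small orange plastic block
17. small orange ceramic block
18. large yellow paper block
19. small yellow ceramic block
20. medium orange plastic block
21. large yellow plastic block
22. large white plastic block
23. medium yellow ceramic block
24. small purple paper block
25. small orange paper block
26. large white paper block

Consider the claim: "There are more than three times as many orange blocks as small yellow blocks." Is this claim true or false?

False

orange blocks: 6.
small yellow blocks: 2.
The claim requires 6 > 3 × 2 = 6, which does not hold.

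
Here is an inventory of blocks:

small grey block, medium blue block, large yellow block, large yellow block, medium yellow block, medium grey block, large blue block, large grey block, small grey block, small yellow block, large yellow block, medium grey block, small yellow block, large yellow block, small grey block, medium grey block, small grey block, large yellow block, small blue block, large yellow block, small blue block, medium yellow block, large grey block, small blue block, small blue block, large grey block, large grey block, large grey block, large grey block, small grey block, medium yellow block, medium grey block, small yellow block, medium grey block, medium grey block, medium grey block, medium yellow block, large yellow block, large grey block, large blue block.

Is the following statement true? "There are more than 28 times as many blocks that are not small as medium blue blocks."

blocks that are not small: 28.
medium blue blocks: 1.
The claim requires 28 > 28 × 1 = 28, which does not hold.

False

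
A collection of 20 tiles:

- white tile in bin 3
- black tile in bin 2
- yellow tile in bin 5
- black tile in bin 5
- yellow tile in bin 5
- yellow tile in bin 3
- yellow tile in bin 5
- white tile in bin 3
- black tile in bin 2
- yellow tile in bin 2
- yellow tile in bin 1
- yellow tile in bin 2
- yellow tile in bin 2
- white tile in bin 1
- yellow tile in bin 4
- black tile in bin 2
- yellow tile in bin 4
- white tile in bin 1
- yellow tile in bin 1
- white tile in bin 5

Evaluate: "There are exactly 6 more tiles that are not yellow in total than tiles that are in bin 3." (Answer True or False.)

There are 9 tiles that are not yellow.
There are 3 tiles in bin 3.
The claim requires 9 − 3 (= 6) to equal 6, which holds.

True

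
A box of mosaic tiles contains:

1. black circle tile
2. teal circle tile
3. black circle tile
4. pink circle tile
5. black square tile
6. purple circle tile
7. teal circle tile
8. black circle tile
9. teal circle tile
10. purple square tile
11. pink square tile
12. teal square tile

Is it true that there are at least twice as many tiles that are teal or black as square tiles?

True

tiles that are teal or black: 8.
square tiles: 4.
The claim requires 8 ≥ 2 × 4 = 8, which holds.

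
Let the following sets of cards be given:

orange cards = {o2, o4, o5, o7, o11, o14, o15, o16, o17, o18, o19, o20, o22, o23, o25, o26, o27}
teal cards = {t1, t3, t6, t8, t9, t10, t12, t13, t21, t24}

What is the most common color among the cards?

orange

Counts by color: orange 17, teal 10.
The maximum is 17, held uniquely by orange.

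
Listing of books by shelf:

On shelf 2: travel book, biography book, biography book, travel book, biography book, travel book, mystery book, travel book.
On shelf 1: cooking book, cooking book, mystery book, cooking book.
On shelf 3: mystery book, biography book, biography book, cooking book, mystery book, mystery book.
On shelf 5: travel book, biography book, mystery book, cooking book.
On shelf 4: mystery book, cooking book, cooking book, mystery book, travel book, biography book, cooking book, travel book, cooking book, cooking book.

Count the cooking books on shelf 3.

1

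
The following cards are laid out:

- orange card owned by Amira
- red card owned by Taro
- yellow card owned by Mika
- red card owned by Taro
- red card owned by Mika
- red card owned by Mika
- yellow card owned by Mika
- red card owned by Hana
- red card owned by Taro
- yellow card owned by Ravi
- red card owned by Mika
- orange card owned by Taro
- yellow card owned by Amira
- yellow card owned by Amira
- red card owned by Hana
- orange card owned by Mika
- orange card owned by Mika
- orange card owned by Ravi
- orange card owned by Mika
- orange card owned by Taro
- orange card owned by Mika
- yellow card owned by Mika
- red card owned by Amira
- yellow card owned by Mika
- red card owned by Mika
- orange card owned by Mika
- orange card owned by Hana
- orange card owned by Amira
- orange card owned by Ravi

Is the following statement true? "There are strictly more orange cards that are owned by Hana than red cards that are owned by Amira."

False

orange cards owned by Hana: 1.
red cards owned by Amira: 1.
The claim requires 1 > 1, which does not hold.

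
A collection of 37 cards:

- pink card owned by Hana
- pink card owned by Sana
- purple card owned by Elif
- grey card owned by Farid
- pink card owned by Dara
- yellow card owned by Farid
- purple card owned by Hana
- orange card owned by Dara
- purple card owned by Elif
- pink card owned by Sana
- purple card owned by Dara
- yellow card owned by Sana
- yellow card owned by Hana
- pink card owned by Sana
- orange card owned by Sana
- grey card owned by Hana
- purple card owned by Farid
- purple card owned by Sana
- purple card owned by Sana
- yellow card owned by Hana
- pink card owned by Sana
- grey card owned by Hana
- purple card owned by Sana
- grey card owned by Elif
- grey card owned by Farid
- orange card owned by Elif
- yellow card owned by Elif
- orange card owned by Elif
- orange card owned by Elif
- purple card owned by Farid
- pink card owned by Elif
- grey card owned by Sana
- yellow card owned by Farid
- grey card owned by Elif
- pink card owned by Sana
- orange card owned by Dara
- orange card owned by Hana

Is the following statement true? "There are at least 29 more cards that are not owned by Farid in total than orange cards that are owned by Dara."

True

Count of cards that are not owned by Farid: 31.
Count of orange cards owned by Dara: 2.
The claim requires 31 − 2 = 29 ≥ 29, which holds.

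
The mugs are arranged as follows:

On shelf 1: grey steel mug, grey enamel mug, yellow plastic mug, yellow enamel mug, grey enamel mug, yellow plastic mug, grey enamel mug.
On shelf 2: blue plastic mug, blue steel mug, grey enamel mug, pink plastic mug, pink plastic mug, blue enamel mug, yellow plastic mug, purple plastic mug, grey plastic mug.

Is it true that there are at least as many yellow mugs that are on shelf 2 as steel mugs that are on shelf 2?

|yellow mugs on shelf 2| = 1.
|steel mugs on shelf 2| = 1.
The claim requires 1 ≥ 1, which holds.

True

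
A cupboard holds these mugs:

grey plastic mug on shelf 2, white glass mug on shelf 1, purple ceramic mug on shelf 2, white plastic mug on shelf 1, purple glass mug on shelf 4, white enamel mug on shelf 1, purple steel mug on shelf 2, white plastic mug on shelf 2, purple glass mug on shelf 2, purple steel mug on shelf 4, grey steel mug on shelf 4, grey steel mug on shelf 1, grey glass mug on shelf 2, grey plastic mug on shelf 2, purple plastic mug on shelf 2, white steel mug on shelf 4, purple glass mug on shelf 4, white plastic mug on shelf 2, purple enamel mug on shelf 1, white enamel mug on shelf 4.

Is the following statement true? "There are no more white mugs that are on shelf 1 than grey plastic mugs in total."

False

white mugs on shelf 1: 3.
grey plastic mugs: 2.
The claim requires 3 ≤ 2, which does not hold.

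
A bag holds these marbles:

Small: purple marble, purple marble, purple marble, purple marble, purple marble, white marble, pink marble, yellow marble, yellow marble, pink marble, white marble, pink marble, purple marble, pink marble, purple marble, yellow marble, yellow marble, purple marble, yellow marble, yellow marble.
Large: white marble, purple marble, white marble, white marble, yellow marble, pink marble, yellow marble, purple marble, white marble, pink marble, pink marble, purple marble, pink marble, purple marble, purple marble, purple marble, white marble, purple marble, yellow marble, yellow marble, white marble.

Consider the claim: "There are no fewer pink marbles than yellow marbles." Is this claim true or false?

False

pink marbles: 8.
yellow marbles: 10.
The claim requires 8 ≥ 10, which does not hold.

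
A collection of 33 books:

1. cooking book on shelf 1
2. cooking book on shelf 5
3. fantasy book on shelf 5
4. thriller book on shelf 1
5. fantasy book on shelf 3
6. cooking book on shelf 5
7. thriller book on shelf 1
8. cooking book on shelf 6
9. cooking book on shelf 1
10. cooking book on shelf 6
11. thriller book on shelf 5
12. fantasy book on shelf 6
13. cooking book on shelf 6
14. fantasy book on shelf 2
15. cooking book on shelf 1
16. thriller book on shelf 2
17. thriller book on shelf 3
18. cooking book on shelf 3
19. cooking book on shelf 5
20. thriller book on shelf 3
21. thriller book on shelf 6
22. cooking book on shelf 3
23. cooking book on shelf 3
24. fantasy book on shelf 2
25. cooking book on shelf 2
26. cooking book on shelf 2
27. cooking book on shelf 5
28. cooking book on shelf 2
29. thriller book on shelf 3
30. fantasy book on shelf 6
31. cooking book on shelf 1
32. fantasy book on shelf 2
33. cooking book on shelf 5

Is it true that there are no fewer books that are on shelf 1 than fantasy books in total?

|books on shelf 1| = 6.
|fantasy books| = 7.
The claim requires 6 ≥ 7, which does not hold.

False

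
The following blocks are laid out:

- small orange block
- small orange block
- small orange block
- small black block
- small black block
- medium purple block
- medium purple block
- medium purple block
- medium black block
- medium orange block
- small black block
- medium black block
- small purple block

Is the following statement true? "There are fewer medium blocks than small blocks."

True

There are 6 medium blocks.
There are 7 small blocks.
The claim requires 6 < 7, which holds.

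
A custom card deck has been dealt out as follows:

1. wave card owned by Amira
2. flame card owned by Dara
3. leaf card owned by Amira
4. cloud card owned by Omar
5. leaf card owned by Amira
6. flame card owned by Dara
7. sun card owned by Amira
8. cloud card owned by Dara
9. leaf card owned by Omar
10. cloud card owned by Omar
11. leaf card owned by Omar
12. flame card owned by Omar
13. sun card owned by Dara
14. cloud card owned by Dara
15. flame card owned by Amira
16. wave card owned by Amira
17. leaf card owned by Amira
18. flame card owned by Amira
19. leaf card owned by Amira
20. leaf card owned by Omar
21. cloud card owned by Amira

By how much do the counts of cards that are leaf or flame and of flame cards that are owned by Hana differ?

12

cards that are leaf or flame: 12. flame cards owned by Hana: 0.
|12 − 0| = 12 − 0 = 12.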